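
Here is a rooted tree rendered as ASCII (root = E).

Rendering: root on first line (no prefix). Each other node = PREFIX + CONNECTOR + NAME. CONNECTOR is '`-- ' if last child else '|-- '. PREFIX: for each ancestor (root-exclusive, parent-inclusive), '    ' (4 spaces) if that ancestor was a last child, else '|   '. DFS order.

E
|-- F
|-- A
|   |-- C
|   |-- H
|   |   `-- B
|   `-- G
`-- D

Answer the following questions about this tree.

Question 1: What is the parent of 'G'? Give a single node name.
Scan adjacency: G appears as child of A

Answer: A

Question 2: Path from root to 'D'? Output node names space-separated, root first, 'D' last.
Answer: E D

Derivation:
Walk down from root: E -> D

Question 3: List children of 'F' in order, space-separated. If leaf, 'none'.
Answer: none

Derivation:
Node F's children (from adjacency): (leaf)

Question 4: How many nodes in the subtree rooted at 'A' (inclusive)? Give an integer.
Answer: 5

Derivation:
Subtree rooted at A contains: A, B, C, G, H
Count = 5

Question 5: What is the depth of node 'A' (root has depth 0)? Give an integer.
Path from root to A: E -> A
Depth = number of edges = 1

Answer: 1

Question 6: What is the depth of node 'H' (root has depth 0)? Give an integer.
Path from root to H: E -> A -> H
Depth = number of edges = 2

Answer: 2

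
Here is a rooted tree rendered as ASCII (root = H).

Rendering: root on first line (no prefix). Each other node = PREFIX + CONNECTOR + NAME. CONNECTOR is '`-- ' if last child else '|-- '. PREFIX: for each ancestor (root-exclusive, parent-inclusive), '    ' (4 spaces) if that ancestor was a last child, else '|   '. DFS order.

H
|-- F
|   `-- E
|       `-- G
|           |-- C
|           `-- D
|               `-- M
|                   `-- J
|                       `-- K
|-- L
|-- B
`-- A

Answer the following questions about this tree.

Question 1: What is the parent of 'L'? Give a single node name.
Scan adjacency: L appears as child of H

Answer: H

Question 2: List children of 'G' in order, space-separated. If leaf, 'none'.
Node G's children (from adjacency): C, D

Answer: C D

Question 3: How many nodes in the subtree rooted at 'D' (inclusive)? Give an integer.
Answer: 4

Derivation:
Subtree rooted at D contains: D, J, K, M
Count = 4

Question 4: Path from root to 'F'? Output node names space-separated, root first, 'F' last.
Answer: H F

Derivation:
Walk down from root: H -> F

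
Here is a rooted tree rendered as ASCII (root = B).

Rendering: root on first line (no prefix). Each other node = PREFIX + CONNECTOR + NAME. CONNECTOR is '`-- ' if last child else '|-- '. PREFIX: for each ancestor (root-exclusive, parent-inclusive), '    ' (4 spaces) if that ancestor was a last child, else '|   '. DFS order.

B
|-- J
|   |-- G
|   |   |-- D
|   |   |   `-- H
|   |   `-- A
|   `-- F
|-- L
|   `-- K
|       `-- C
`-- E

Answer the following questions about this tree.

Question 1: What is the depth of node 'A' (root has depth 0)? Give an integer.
Path from root to A: B -> J -> G -> A
Depth = number of edges = 3

Answer: 3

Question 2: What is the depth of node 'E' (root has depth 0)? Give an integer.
Path from root to E: B -> E
Depth = number of edges = 1

Answer: 1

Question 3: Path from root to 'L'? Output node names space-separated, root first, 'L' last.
Walk down from root: B -> L

Answer: B L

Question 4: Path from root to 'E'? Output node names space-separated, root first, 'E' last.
Walk down from root: B -> E

Answer: B E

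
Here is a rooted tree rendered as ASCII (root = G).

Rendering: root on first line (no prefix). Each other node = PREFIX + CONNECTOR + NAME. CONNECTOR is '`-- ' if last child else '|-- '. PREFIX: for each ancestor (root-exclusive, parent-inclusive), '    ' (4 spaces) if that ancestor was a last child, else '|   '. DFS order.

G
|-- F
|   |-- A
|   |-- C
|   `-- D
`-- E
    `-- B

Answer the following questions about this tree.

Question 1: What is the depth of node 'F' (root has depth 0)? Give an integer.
Answer: 1

Derivation:
Path from root to F: G -> F
Depth = number of edges = 1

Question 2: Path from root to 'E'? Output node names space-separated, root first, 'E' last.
Answer: G E

Derivation:
Walk down from root: G -> E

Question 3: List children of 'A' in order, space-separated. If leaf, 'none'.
Node A's children (from adjacency): (leaf)

Answer: none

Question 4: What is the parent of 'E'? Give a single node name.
Answer: G

Derivation:
Scan adjacency: E appears as child of G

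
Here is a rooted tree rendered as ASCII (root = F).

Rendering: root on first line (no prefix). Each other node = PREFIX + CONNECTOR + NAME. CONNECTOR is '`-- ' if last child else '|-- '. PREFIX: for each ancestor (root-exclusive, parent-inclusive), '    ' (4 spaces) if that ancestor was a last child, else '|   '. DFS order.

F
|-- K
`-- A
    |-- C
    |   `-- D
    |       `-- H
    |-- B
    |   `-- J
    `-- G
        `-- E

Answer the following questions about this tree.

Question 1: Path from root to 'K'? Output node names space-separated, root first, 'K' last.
Answer: F K

Derivation:
Walk down from root: F -> K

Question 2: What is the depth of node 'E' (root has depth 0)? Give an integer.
Path from root to E: F -> A -> G -> E
Depth = number of edges = 3

Answer: 3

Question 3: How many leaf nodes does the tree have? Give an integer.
Leaves (nodes with no children): E, H, J, K

Answer: 4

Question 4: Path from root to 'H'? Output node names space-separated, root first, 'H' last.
Walk down from root: F -> A -> C -> D -> H

Answer: F A C D H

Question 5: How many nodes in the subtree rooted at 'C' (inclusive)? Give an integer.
Answer: 3

Derivation:
Subtree rooted at C contains: C, D, H
Count = 3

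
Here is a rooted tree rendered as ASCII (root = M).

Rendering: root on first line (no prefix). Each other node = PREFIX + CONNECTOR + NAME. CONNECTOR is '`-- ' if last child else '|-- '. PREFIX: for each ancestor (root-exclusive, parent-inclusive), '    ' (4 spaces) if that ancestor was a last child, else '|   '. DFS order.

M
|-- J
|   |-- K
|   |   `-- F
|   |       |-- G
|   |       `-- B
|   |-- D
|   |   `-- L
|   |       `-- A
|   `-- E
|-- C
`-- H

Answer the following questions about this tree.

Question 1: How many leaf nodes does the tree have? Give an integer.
Leaves (nodes with no children): A, B, C, E, G, H

Answer: 6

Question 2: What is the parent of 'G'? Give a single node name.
Answer: F

Derivation:
Scan adjacency: G appears as child of F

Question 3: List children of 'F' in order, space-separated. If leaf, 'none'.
Answer: G B

Derivation:
Node F's children (from adjacency): G, B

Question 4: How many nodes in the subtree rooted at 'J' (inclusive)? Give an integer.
Subtree rooted at J contains: A, B, D, E, F, G, J, K, L
Count = 9

Answer: 9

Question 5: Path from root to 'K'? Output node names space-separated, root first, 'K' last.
Walk down from root: M -> J -> K

Answer: M J K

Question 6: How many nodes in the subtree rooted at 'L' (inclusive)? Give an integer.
Subtree rooted at L contains: A, L
Count = 2

Answer: 2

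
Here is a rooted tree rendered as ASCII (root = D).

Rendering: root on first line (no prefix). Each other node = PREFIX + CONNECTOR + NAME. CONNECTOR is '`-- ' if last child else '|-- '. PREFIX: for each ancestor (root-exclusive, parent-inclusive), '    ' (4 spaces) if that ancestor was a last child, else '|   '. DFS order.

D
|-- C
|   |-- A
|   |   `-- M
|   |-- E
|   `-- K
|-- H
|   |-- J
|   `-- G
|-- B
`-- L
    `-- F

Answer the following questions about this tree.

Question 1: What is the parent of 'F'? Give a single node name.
Scan adjacency: F appears as child of L

Answer: L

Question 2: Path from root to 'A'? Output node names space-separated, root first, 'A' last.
Walk down from root: D -> C -> A

Answer: D C A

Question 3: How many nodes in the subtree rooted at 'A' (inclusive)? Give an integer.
Subtree rooted at A contains: A, M
Count = 2

Answer: 2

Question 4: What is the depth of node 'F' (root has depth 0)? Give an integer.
Answer: 2

Derivation:
Path from root to F: D -> L -> F
Depth = number of edges = 2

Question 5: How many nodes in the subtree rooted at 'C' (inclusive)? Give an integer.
Subtree rooted at C contains: A, C, E, K, M
Count = 5

Answer: 5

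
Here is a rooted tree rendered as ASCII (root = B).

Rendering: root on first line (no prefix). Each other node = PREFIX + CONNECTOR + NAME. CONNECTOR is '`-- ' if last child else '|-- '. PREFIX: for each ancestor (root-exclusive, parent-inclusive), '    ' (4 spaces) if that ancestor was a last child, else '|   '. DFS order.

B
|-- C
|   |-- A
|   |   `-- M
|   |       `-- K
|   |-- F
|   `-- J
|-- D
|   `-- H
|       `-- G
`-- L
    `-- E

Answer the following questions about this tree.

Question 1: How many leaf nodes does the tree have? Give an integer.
Leaves (nodes with no children): E, F, G, J, K

Answer: 5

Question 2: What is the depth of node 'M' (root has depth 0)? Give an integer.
Path from root to M: B -> C -> A -> M
Depth = number of edges = 3

Answer: 3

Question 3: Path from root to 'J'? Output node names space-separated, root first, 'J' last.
Walk down from root: B -> C -> J

Answer: B C J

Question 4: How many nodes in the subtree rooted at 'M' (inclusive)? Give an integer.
Subtree rooted at M contains: K, M
Count = 2

Answer: 2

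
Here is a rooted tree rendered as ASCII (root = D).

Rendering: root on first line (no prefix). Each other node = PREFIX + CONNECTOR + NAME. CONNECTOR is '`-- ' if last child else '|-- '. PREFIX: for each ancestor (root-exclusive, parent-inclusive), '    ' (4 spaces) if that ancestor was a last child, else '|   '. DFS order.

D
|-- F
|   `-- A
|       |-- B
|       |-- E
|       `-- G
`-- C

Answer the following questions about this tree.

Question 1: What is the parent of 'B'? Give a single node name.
Answer: A

Derivation:
Scan adjacency: B appears as child of A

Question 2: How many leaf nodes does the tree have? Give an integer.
Answer: 4

Derivation:
Leaves (nodes with no children): B, C, E, G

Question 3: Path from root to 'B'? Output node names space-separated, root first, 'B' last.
Walk down from root: D -> F -> A -> B

Answer: D F A B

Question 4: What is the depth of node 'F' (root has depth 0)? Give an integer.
Path from root to F: D -> F
Depth = number of edges = 1

Answer: 1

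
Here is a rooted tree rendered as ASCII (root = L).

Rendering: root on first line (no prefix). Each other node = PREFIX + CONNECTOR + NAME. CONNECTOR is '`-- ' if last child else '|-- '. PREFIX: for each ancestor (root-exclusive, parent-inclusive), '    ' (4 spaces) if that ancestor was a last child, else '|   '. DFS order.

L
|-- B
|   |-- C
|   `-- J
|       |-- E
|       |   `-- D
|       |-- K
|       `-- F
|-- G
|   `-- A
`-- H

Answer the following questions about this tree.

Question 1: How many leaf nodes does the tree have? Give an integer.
Leaves (nodes with no children): A, C, D, F, H, K

Answer: 6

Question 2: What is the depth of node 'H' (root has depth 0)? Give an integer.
Answer: 1

Derivation:
Path from root to H: L -> H
Depth = number of edges = 1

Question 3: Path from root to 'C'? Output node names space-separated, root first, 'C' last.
Answer: L B C

Derivation:
Walk down from root: L -> B -> C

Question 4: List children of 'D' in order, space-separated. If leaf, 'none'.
Node D's children (from adjacency): (leaf)

Answer: none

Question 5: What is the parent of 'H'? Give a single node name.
Scan adjacency: H appears as child of L

Answer: L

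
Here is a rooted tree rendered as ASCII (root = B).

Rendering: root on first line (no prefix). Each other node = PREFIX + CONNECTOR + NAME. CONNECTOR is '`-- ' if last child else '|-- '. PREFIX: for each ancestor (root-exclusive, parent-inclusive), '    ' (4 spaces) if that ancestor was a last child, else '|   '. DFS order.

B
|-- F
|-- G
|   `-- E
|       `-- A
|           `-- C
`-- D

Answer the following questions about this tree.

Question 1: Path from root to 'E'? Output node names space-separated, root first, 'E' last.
Answer: B G E

Derivation:
Walk down from root: B -> G -> E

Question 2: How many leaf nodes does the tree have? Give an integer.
Answer: 3

Derivation:
Leaves (nodes with no children): C, D, F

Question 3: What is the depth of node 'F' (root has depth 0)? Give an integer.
Answer: 1

Derivation:
Path from root to F: B -> F
Depth = number of edges = 1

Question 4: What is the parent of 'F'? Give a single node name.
Scan adjacency: F appears as child of B

Answer: B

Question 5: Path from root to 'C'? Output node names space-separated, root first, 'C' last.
Walk down from root: B -> G -> E -> A -> C

Answer: B G E A C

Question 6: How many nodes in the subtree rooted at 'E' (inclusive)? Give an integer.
Answer: 3

Derivation:
Subtree rooted at E contains: A, C, E
Count = 3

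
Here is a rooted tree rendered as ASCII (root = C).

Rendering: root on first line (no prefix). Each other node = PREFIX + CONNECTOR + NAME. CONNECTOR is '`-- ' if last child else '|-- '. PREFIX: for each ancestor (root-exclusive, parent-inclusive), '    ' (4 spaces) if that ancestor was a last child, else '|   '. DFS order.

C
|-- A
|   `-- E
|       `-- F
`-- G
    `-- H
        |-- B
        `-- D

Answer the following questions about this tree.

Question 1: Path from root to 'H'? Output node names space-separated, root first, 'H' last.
Walk down from root: C -> G -> H

Answer: C G H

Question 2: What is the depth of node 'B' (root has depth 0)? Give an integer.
Path from root to B: C -> G -> H -> B
Depth = number of edges = 3

Answer: 3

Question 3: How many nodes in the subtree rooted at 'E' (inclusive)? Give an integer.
Answer: 2

Derivation:
Subtree rooted at E contains: E, F
Count = 2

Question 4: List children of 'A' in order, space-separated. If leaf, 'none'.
Node A's children (from adjacency): E

Answer: E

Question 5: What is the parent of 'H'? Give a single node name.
Scan adjacency: H appears as child of G

Answer: G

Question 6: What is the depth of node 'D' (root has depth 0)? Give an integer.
Answer: 3

Derivation:
Path from root to D: C -> G -> H -> D
Depth = number of edges = 3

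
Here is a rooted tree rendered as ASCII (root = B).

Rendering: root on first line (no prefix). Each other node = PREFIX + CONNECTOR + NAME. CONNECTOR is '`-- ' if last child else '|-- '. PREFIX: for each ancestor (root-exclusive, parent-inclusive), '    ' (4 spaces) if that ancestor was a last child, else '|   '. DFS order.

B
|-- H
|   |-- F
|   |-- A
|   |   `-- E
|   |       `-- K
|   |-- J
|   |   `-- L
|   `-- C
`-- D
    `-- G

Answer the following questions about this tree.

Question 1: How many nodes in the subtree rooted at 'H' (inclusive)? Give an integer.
Subtree rooted at H contains: A, C, E, F, H, J, K, L
Count = 8

Answer: 8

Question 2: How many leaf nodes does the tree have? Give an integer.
Leaves (nodes with no children): C, F, G, K, L

Answer: 5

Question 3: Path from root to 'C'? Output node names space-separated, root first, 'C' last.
Walk down from root: B -> H -> C

Answer: B H C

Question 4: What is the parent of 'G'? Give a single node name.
Scan adjacency: G appears as child of D

Answer: D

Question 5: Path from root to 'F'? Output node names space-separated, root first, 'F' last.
Answer: B H F

Derivation:
Walk down from root: B -> H -> F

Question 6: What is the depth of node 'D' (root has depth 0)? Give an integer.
Path from root to D: B -> D
Depth = number of edges = 1

Answer: 1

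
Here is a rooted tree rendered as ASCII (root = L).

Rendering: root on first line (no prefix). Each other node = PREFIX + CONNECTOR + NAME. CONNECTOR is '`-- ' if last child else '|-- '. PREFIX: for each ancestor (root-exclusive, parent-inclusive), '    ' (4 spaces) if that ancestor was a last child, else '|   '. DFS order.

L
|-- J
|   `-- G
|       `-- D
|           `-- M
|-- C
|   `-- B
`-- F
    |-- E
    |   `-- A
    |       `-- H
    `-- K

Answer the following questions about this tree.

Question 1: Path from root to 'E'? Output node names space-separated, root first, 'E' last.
Answer: L F E

Derivation:
Walk down from root: L -> F -> E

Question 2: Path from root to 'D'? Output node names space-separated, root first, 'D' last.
Walk down from root: L -> J -> G -> D

Answer: L J G D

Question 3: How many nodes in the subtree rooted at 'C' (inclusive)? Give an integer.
Subtree rooted at C contains: B, C
Count = 2

Answer: 2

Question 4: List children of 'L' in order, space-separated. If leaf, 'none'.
Node L's children (from adjacency): J, C, F

Answer: J C F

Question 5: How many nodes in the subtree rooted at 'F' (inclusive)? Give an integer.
Subtree rooted at F contains: A, E, F, H, K
Count = 5

Answer: 5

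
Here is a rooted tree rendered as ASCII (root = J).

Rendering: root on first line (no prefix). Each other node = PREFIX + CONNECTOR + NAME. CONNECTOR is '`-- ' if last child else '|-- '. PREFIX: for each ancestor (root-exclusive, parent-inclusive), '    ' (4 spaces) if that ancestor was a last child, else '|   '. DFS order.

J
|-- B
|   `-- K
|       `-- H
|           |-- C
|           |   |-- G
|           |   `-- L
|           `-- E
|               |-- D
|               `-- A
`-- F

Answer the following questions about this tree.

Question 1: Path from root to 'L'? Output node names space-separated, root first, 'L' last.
Answer: J B K H C L

Derivation:
Walk down from root: J -> B -> K -> H -> C -> L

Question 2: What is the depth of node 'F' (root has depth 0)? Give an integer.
Path from root to F: J -> F
Depth = number of edges = 1

Answer: 1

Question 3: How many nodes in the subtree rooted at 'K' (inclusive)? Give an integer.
Subtree rooted at K contains: A, C, D, E, G, H, K, L
Count = 8

Answer: 8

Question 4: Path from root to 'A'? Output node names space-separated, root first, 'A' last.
Answer: J B K H E A

Derivation:
Walk down from root: J -> B -> K -> H -> E -> A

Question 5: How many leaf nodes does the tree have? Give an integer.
Answer: 5

Derivation:
Leaves (nodes with no children): A, D, F, G, L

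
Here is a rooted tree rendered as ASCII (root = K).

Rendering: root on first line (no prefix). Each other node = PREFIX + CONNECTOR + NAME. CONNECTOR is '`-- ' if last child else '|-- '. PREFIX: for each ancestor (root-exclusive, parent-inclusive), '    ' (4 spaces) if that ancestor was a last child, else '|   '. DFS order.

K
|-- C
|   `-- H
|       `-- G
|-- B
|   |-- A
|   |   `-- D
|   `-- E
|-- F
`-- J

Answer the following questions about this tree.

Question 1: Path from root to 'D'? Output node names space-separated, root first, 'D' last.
Answer: K B A D

Derivation:
Walk down from root: K -> B -> A -> D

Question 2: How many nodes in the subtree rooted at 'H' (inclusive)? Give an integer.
Subtree rooted at H contains: G, H
Count = 2

Answer: 2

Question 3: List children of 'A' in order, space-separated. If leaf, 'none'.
Node A's children (from adjacency): D

Answer: D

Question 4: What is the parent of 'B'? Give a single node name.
Answer: K

Derivation:
Scan adjacency: B appears as child of K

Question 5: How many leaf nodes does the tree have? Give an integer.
Leaves (nodes with no children): D, E, F, G, J

Answer: 5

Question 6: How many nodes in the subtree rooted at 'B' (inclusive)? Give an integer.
Answer: 4

Derivation:
Subtree rooted at B contains: A, B, D, E
Count = 4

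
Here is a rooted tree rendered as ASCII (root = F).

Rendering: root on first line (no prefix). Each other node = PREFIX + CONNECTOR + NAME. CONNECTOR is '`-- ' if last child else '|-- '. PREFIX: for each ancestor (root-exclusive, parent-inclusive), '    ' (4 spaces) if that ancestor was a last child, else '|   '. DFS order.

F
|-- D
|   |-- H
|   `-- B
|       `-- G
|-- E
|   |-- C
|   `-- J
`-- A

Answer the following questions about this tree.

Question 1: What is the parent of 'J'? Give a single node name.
Answer: E

Derivation:
Scan adjacency: J appears as child of E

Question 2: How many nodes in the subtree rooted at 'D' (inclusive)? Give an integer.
Subtree rooted at D contains: B, D, G, H
Count = 4

Answer: 4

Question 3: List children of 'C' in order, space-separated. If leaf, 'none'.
Node C's children (from adjacency): (leaf)

Answer: none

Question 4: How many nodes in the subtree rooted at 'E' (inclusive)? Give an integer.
Subtree rooted at E contains: C, E, J
Count = 3

Answer: 3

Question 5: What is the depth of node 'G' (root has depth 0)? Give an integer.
Answer: 3

Derivation:
Path from root to G: F -> D -> B -> G
Depth = number of edges = 3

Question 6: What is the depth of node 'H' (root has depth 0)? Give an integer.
Answer: 2

Derivation:
Path from root to H: F -> D -> H
Depth = number of edges = 2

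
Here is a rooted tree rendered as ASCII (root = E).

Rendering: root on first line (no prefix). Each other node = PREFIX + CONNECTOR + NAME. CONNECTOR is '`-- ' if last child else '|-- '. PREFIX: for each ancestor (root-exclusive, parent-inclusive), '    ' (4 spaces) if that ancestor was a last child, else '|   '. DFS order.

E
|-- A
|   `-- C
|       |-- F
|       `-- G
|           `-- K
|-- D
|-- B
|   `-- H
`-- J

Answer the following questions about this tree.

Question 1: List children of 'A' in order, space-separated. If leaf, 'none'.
Answer: C

Derivation:
Node A's children (from adjacency): C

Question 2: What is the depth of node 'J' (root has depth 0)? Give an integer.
Path from root to J: E -> J
Depth = number of edges = 1

Answer: 1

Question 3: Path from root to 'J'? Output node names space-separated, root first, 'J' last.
Walk down from root: E -> J

Answer: E J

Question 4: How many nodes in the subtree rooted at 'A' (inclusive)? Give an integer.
Answer: 5

Derivation:
Subtree rooted at A contains: A, C, F, G, K
Count = 5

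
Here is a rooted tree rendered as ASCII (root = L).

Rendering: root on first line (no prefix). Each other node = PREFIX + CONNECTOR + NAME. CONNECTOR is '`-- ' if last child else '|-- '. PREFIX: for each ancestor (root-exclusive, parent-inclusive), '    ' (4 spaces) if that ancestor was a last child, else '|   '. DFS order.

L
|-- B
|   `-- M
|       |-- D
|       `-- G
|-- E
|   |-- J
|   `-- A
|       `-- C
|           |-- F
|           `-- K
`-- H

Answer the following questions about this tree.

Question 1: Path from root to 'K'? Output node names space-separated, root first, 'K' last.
Walk down from root: L -> E -> A -> C -> K

Answer: L E A C K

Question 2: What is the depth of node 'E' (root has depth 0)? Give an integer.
Path from root to E: L -> E
Depth = number of edges = 1

Answer: 1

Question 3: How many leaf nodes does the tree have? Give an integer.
Answer: 6

Derivation:
Leaves (nodes with no children): D, F, G, H, J, K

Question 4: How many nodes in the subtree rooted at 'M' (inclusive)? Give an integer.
Answer: 3

Derivation:
Subtree rooted at M contains: D, G, M
Count = 3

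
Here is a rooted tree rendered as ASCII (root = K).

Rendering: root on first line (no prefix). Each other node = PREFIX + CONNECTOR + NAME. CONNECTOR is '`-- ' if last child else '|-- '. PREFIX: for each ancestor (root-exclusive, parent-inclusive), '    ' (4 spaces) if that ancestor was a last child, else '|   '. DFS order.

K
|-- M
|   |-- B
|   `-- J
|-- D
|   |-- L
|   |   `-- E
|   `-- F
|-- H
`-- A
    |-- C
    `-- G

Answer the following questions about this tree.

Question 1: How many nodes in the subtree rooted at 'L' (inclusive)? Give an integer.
Answer: 2

Derivation:
Subtree rooted at L contains: E, L
Count = 2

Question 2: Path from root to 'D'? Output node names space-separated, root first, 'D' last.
Walk down from root: K -> D

Answer: K D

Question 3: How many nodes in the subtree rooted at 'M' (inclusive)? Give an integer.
Subtree rooted at M contains: B, J, M
Count = 3

Answer: 3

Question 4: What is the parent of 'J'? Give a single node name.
Answer: M

Derivation:
Scan adjacency: J appears as child of M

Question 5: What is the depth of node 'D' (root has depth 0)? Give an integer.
Answer: 1

Derivation:
Path from root to D: K -> D
Depth = number of edges = 1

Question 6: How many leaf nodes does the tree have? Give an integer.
Answer: 7

Derivation:
Leaves (nodes with no children): B, C, E, F, G, H, J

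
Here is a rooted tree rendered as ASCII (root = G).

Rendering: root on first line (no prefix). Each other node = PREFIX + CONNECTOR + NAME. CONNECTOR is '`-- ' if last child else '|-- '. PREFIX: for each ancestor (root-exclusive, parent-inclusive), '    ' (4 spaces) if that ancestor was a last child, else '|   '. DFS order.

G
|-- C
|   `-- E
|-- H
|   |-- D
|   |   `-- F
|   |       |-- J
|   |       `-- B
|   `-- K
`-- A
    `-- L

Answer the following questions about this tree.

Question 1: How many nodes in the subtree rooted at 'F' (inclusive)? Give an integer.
Answer: 3

Derivation:
Subtree rooted at F contains: B, F, J
Count = 3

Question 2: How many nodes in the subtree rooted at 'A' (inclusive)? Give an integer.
Subtree rooted at A contains: A, L
Count = 2

Answer: 2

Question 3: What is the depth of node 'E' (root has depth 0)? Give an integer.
Path from root to E: G -> C -> E
Depth = number of edges = 2

Answer: 2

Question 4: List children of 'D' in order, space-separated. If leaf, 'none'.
Answer: F

Derivation:
Node D's children (from adjacency): F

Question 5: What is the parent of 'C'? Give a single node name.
Answer: G

Derivation:
Scan adjacency: C appears as child of G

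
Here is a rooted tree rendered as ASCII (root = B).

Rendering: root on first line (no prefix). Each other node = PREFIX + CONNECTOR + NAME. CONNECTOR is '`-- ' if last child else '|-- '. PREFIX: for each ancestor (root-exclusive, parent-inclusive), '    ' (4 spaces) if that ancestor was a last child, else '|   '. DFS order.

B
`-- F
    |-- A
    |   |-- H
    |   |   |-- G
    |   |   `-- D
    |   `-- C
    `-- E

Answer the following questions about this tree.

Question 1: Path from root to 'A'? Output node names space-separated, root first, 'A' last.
Answer: B F A

Derivation:
Walk down from root: B -> F -> A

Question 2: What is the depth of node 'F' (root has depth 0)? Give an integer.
Answer: 1

Derivation:
Path from root to F: B -> F
Depth = number of edges = 1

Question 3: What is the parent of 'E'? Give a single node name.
Scan adjacency: E appears as child of F

Answer: F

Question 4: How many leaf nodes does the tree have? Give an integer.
Answer: 4

Derivation:
Leaves (nodes with no children): C, D, E, G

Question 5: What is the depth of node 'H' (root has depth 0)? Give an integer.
Answer: 3

Derivation:
Path from root to H: B -> F -> A -> H
Depth = number of edges = 3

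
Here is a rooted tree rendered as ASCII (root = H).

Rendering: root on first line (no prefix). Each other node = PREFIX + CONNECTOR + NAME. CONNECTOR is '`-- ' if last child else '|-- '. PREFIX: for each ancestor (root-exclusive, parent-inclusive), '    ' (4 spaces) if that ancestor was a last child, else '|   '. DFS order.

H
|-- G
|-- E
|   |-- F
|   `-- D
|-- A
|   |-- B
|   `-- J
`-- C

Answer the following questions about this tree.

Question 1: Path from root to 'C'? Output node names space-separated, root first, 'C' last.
Answer: H C

Derivation:
Walk down from root: H -> C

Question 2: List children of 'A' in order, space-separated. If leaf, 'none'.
Node A's children (from adjacency): B, J

Answer: B J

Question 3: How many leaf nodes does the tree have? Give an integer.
Answer: 6

Derivation:
Leaves (nodes with no children): B, C, D, F, G, J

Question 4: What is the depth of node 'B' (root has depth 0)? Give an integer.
Answer: 2

Derivation:
Path from root to B: H -> A -> B
Depth = number of edges = 2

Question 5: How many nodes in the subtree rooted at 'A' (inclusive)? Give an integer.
Answer: 3

Derivation:
Subtree rooted at A contains: A, B, J
Count = 3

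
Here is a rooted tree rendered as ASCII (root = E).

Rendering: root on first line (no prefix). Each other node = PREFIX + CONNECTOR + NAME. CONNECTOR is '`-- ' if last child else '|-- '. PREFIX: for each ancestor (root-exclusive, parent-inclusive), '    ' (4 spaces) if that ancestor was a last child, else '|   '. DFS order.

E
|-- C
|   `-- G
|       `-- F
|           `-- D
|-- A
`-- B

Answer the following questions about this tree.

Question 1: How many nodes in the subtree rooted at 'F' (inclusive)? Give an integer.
Subtree rooted at F contains: D, F
Count = 2

Answer: 2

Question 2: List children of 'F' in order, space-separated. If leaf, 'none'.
Answer: D

Derivation:
Node F's children (from adjacency): D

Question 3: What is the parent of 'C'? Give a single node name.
Answer: E

Derivation:
Scan adjacency: C appears as child of E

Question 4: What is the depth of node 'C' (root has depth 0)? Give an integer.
Path from root to C: E -> C
Depth = number of edges = 1

Answer: 1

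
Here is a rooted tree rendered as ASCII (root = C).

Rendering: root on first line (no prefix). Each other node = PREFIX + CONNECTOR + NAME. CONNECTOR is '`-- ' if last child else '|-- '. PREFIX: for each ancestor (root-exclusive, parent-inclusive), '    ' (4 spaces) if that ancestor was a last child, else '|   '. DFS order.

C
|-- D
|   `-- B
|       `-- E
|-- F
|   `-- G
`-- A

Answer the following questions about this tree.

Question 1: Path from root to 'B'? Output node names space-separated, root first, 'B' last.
Answer: C D B

Derivation:
Walk down from root: C -> D -> B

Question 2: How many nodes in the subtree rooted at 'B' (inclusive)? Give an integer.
Subtree rooted at B contains: B, E
Count = 2

Answer: 2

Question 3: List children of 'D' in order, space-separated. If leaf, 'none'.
Node D's children (from adjacency): B

Answer: B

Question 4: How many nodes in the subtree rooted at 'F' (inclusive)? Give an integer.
Answer: 2

Derivation:
Subtree rooted at F contains: F, G
Count = 2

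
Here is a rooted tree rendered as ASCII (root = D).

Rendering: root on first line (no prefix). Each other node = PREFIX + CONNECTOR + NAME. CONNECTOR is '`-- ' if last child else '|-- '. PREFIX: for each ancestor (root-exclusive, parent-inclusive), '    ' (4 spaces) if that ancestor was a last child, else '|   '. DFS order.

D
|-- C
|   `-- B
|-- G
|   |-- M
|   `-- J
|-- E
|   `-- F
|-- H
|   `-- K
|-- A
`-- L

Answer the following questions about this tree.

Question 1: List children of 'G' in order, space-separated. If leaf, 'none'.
Node G's children (from adjacency): M, J

Answer: M J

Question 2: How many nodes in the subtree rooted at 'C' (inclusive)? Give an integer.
Answer: 2

Derivation:
Subtree rooted at C contains: B, C
Count = 2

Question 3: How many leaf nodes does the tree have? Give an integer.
Answer: 7

Derivation:
Leaves (nodes with no children): A, B, F, J, K, L, M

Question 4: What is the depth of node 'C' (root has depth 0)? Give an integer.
Answer: 1

Derivation:
Path from root to C: D -> C
Depth = number of edges = 1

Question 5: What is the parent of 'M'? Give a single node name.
Answer: G

Derivation:
Scan adjacency: M appears as child of G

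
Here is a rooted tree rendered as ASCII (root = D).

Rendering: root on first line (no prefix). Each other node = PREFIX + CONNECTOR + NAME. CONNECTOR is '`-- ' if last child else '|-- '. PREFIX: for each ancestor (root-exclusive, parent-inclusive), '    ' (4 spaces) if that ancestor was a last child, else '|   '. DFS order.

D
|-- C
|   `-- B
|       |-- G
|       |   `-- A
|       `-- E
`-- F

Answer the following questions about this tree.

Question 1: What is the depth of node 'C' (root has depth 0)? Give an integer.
Path from root to C: D -> C
Depth = number of edges = 1

Answer: 1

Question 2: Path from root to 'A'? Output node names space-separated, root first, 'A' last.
Answer: D C B G A

Derivation:
Walk down from root: D -> C -> B -> G -> A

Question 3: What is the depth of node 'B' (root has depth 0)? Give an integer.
Path from root to B: D -> C -> B
Depth = number of edges = 2

Answer: 2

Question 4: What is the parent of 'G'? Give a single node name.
Answer: B

Derivation:
Scan adjacency: G appears as child of B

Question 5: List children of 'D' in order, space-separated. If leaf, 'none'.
Answer: C F

Derivation:
Node D's children (from adjacency): C, F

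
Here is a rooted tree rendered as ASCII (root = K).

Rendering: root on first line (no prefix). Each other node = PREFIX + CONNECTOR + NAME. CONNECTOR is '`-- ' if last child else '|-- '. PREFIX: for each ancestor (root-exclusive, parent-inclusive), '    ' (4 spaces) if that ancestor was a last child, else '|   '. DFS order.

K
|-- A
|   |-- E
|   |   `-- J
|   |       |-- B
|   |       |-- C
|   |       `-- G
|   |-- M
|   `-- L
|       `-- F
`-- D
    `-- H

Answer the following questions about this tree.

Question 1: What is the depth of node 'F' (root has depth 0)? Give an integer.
Path from root to F: K -> A -> L -> F
Depth = number of edges = 3

Answer: 3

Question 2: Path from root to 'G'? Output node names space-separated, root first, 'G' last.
Walk down from root: K -> A -> E -> J -> G

Answer: K A E J G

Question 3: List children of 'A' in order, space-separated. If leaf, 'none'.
Answer: E M L

Derivation:
Node A's children (from adjacency): E, M, L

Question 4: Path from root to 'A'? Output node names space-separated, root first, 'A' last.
Answer: K A

Derivation:
Walk down from root: K -> A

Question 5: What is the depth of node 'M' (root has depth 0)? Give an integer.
Answer: 2

Derivation:
Path from root to M: K -> A -> M
Depth = number of edges = 2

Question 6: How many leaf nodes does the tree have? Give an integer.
Answer: 6

Derivation:
Leaves (nodes with no children): B, C, F, G, H, M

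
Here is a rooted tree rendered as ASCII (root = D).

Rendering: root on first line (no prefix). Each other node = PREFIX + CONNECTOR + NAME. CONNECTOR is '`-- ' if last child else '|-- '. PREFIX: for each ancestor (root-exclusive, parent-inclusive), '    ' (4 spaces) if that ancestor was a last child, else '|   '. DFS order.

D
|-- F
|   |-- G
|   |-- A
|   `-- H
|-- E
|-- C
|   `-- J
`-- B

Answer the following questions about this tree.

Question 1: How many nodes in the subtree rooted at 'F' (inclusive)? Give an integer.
Answer: 4

Derivation:
Subtree rooted at F contains: A, F, G, H
Count = 4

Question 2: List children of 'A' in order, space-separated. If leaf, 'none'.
Answer: none

Derivation:
Node A's children (from adjacency): (leaf)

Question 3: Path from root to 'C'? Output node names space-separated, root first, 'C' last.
Walk down from root: D -> C

Answer: D C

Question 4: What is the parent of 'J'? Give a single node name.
Scan adjacency: J appears as child of C

Answer: C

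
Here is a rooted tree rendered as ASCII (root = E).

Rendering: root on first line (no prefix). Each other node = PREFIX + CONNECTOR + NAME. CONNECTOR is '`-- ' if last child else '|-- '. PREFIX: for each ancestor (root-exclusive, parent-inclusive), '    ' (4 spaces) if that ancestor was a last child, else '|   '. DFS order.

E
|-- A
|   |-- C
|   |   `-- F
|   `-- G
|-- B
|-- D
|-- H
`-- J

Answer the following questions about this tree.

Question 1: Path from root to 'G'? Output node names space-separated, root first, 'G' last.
Walk down from root: E -> A -> G

Answer: E A G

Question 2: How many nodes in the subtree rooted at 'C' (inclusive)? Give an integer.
Answer: 2

Derivation:
Subtree rooted at C contains: C, F
Count = 2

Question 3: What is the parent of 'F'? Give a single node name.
Scan adjacency: F appears as child of C

Answer: C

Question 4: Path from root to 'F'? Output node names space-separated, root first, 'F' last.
Walk down from root: E -> A -> C -> F

Answer: E A C F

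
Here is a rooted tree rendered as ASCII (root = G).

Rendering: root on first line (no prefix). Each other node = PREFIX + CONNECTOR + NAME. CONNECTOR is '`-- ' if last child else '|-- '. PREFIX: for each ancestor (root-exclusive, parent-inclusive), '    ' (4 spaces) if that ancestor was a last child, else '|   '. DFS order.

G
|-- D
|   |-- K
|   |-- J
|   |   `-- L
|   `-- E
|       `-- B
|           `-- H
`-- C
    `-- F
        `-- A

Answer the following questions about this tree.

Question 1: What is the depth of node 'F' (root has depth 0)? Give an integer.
Path from root to F: G -> C -> F
Depth = number of edges = 2

Answer: 2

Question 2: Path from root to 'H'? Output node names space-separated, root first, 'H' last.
Walk down from root: G -> D -> E -> B -> H

Answer: G D E B H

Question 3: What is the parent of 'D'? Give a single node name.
Answer: G

Derivation:
Scan adjacency: D appears as child of G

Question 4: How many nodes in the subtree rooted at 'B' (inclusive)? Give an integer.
Answer: 2

Derivation:
Subtree rooted at B contains: B, H
Count = 2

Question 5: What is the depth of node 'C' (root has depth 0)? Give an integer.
Answer: 1

Derivation:
Path from root to C: G -> C
Depth = number of edges = 1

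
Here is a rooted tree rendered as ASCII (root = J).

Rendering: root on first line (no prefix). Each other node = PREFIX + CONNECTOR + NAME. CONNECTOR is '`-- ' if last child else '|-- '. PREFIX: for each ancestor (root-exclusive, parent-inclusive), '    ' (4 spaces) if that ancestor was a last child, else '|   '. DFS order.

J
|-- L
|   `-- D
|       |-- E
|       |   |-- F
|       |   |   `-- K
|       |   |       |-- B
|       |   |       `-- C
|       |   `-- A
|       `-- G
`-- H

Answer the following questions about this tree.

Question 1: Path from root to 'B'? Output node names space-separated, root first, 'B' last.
Answer: J L D E F K B

Derivation:
Walk down from root: J -> L -> D -> E -> F -> K -> B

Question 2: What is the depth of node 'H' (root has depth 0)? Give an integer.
Answer: 1

Derivation:
Path from root to H: J -> H
Depth = number of edges = 1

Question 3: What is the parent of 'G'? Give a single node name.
Answer: D

Derivation:
Scan adjacency: G appears as child of D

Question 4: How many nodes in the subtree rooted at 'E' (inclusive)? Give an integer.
Answer: 6

Derivation:
Subtree rooted at E contains: A, B, C, E, F, K
Count = 6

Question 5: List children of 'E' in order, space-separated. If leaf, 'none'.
Node E's children (from adjacency): F, A

Answer: F A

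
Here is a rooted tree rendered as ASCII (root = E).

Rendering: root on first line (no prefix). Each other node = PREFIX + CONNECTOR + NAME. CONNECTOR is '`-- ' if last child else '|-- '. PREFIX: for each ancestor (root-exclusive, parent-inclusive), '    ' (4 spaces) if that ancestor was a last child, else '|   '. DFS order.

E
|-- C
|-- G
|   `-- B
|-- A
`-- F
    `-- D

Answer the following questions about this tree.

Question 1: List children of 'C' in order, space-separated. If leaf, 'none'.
Node C's children (from adjacency): (leaf)

Answer: none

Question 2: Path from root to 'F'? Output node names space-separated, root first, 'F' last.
Walk down from root: E -> F

Answer: E F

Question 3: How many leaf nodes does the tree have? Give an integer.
Answer: 4

Derivation:
Leaves (nodes with no children): A, B, C, D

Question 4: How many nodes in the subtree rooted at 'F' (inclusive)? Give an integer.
Subtree rooted at F contains: D, F
Count = 2

Answer: 2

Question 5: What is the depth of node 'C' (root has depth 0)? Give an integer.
Answer: 1

Derivation:
Path from root to C: E -> C
Depth = number of edges = 1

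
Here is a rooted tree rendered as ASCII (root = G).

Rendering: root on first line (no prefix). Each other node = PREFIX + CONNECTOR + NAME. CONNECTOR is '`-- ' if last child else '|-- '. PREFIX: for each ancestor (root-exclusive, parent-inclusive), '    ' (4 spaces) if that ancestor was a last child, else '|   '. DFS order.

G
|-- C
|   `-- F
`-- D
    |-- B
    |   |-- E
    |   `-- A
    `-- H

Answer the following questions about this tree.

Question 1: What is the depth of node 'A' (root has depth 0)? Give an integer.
Answer: 3

Derivation:
Path from root to A: G -> D -> B -> A
Depth = number of edges = 3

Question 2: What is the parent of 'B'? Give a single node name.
Scan adjacency: B appears as child of D

Answer: D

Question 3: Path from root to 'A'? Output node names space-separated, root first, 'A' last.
Walk down from root: G -> D -> B -> A

Answer: G D B A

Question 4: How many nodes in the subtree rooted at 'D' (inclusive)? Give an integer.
Subtree rooted at D contains: A, B, D, E, H
Count = 5

Answer: 5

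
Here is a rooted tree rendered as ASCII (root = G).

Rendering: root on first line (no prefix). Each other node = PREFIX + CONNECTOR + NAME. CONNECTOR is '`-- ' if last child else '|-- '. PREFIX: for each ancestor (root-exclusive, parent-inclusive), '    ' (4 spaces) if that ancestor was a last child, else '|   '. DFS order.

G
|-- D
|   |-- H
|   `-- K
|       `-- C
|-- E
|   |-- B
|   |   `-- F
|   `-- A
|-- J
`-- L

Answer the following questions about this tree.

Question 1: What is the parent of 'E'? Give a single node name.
Answer: G

Derivation:
Scan adjacency: E appears as child of G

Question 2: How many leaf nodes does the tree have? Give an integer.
Leaves (nodes with no children): A, C, F, H, J, L

Answer: 6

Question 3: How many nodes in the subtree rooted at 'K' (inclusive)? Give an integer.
Subtree rooted at K contains: C, K
Count = 2

Answer: 2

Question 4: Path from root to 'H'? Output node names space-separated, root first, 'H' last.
Answer: G D H

Derivation:
Walk down from root: G -> D -> H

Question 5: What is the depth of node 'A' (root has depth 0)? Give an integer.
Answer: 2

Derivation:
Path from root to A: G -> E -> A
Depth = number of edges = 2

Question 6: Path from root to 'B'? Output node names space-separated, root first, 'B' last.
Answer: G E B

Derivation:
Walk down from root: G -> E -> B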